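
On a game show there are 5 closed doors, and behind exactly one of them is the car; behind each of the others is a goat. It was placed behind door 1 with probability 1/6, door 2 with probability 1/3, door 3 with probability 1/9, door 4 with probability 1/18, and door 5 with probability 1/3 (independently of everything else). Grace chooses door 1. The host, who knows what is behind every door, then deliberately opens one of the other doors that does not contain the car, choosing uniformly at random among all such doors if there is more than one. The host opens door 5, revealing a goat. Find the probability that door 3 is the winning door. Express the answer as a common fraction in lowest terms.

8/45

Consider each possible location of the car in turn.
If it is behind door 1 (prior 1/6): the host has 4 equally likely choices, so probability 1/4; weight (1/6)·(1/4) = 1/24.
If it is behind door 2 (prior 1/3): the host has 3 equally likely choices, so probability 1/3; weight (1/3)·(1/3) = 1/9.
If it is behind door 3 (prior 1/9): the host has 3 equally likely choices, so probability 1/3; weight (1/9)·(1/3) = 1/27.
If it is behind door 4 (prior 1/18): the host has 3 equally likely choices, so probability 1/3; weight (1/18)·(1/3) = 1/54.
If it is behind door 5 (prior 1/3): the host opened door 5, so this case is ruled out; weight (1/3)·0 = 0.
The weights sum to 5/24.
So P(the car behind door 3 | the host opened door 5) = (1/27) / (5/24) = 8/45.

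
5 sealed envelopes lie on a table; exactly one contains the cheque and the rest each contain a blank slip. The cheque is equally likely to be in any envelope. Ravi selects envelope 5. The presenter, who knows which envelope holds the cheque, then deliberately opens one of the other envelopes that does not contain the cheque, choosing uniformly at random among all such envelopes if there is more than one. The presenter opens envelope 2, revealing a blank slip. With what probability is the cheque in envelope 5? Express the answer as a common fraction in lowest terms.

Consider each possible location of the cheque in turn.
If it is in any of envelopes 1, 3, and 4 (prior 1/5 each): the presenter has 3 equally likely choices, so probability 1/3; weight (1/5)·(1/3) = 1/15 each.
If it is in envelope 2 (prior 1/5): the presenter opened envelope 2, so this case is ruled out; weight (1/5)·0 = 0.
If it is in envelope 5 (prior 1/5): the presenter has 4 equally likely choices, so probability 1/4; weight (1/5)·(1/4) = 1/20.
The weights sum to 1/4.
So P(the cheque in envelope 5 | the presenter opened envelope 2) = (1/20) / (1/4) = 1/5.

1/5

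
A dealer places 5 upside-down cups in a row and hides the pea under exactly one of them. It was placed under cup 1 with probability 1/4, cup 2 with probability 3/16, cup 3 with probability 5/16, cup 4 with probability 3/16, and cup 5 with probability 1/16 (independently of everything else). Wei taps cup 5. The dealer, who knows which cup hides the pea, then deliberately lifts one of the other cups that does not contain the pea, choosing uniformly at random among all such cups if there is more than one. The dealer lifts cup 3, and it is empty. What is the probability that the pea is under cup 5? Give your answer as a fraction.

3/43

Consider each possible location of the pea in turn.
If it is under cup 1 (prior 1/4): the dealer has 3 equally likely choices, so probability 1/3; weight (1/4)·(1/3) = 1/12.
If it is under either of cups 2 and 4 (prior 3/16 each): the dealer has 3 equally likely choices, so probability 1/3; weight (3/16)·(1/3) = 1/16 each.
If it is under cup 3 (prior 5/16): the dealer opened cup 3, so this case is ruled out; weight (5/16)·0 = 0.
If it is under cup 5 (prior 1/16): the dealer has 4 equally likely choices, so probability 1/4; weight (1/16)·(1/4) = 1/64.
The weights sum to 43/192.
So P(the pea under cup 5 | the dealer opened cup 3) = (1/64) / (43/192) = 3/43.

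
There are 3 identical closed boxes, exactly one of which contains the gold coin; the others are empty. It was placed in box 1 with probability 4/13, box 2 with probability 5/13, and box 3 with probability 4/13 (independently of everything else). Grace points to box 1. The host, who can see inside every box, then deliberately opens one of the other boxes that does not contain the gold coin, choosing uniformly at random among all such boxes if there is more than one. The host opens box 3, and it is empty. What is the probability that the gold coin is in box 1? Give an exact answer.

Condition on the true location of the gold coin.
If it is in box 1 (prior 4/13): the host has 2 equally likely choices, so probability 1/2; weight (4/13)·(1/2) = 2/13.
If it is in box 2 (prior 5/13): the host has no choice, probability 1; weight (5/13)·1 = 5/13.
If it is in box 3 (prior 4/13): the host opened box 3, so this case is ruled out; weight (4/13)·0 = 0.
The weights sum to 7/13.
So P(the gold coin in box 1 | the host opened box 3) = (2/13) / (7/13) = 2/7.

2/7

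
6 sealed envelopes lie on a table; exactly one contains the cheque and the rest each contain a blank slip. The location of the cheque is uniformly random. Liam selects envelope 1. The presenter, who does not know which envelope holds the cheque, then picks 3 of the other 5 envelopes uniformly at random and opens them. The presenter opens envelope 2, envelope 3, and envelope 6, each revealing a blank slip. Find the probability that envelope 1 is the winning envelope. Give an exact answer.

Consider each possible location of the cheque in turn.
If it is in any of envelopes 1, 4, and 5 (prior 1/6 each): the presenter picks exactly this set with probability 1/10 regardless, and none is the prize; weight (1/6)·(1/10) = 1/60 each.
If it is in any of envelopes 2, 3, and 6 (prior 1/6 each): that envelope was opened and seen not to hold the prize — ruled out; weight (1/6)·0 = 0 each.
The weights sum to 1/20.
So P(the cheque in envelope 1 | the presenter opened envelope 2, envelope 3, and envelope 6) = (1/60) / (1/20) = 1/3.

1/3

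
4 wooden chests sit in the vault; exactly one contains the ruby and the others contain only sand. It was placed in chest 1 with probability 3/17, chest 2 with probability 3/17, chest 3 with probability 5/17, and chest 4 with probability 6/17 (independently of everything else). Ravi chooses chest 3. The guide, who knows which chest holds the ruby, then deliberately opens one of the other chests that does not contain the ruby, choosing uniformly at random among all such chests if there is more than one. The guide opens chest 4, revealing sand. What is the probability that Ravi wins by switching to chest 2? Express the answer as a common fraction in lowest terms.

Consider each possible location of the ruby in turn.
If it is in either of chests 1 and 2 (prior 3/17 each): the guide has 2 equally likely choices, so probability 1/2; weight (3/17)·(1/2) = 3/34 each.
If it is in chest 3 (prior 5/17): the guide has 3 equally likely choices, so probability 1/3; weight (5/17)·(1/3) = 5/51.
If it is in chest 4 (prior 6/17): the guide opened chest 4, so this case is ruled out; weight (6/17)·0 = 0.
The weights sum to 14/51.
So P(the ruby in chest 2 | the guide opened chest 4) = (3/34) / (14/51) = 9/28.

9/28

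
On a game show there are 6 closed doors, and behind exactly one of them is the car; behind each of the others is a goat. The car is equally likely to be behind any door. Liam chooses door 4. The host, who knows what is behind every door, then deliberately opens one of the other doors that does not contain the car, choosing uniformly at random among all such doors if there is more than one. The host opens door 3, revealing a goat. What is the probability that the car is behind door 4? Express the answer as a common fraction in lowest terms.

Condition on the true location of the car.
If it is behind any of doors 1, 2, 5, and 6 (prior 1/6 each): the host has 4 equally likely choices, so probability 1/4; weight (1/6)·(1/4) = 1/24 each.
If it is behind door 3 (prior 1/6): the host opened door 3, so this case is ruled out; weight (1/6)·0 = 0.
If it is behind door 4 (prior 1/6): the host has 5 equally likely choices, so probability 1/5; weight (1/6)·(1/5) = 1/30.
The weights sum to 1/5.
So P(the car behind door 4 | the host opened door 3) = (1/30) / (1/5) = 1/6.

1/6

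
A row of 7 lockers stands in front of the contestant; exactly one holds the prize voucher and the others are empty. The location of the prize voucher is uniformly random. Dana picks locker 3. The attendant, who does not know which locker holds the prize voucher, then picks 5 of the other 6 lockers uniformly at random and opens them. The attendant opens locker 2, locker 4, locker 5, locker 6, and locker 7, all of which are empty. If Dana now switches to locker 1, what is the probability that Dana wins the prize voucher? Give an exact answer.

1/2

Because the attendant chose which lockers to open without knowing where the prize voucher is, the choice is independent of the prize location. Learning that none of the 5 opened lockers holds the prize voucher simply rules out those 5 locations and leaves the remaining 2 lockers still equally likely by symmetry.
So P(the prize voucher in locker 1) = 1/2.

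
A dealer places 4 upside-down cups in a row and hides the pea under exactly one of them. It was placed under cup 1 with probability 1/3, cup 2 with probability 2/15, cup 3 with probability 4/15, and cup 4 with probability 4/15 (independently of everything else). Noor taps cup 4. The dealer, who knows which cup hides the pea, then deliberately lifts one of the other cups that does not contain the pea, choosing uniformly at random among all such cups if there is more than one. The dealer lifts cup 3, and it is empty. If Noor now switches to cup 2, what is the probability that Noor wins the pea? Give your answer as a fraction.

6/29

Consider each possible location of the pea in turn.
If it is under cup 1 (prior 1/3): the dealer has 2 equally likely choices, so probability 1/2; weight (1/3)·(1/2) = 1/6.
If it is under cup 2 (prior 2/15): the dealer has 2 equally likely choices, so probability 1/2; weight (2/15)·(1/2) = 1/15.
If it is under cup 3 (prior 4/15): the dealer opened cup 3, so this case is ruled out; weight (4/15)·0 = 0.
If it is under cup 4 (prior 4/15): the dealer has 3 equally likely choices, so probability 1/3; weight (4/15)·(1/3) = 4/45.
The weights sum to 29/90.
So P(the pea under cup 2 | the dealer opened cup 3) = (1/15) / (29/90) = 6/29.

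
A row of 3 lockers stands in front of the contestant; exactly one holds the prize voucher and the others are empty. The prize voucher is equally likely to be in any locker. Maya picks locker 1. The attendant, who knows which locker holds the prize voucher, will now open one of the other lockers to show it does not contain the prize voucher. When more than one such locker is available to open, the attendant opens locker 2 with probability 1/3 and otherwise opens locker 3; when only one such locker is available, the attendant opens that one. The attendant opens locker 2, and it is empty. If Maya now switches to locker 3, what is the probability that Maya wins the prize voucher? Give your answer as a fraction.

Condition on the true location of the prize voucher.
If it is in locker 1 (prior 1/3): locker 2 is available, opened with probability 1/3; weight (1/3)·(1/3) = 1/9.
If it is in locker 2 (prior 1/3): the attendant opened locker 2, so this case is ruled out; weight (1/3)·0 = 0.
If it is in locker 3 (prior 1/3): only locker 2 is available, probability 1; weight (1/3)·1 = 1/3.
The weights sum to 4/9.
So P(the prize voucher in locker 3 | the attendant opened locker 2) = (1/3) / (4/9) = 3/4.

3/4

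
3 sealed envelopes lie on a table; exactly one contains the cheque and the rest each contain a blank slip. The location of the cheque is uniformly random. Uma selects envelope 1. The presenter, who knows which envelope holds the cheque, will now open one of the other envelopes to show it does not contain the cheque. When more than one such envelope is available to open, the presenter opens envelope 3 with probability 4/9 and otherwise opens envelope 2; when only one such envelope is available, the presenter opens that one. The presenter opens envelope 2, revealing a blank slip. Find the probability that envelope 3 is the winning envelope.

9/14

Consider each possible location of the cheque in turn.
If it is in envelope 1 (prior 1/3): envelope 3 is available but not opened, probability 5/9; weight (1/3)·(5/9) = 5/27.
If it is in envelope 2 (prior 1/3): the presenter opened envelope 2, so this case is ruled out; weight (1/3)·0 = 0.
If it is in envelope 3 (prior 1/3): only envelope 2 is available, probability 1; weight (1/3)·1 = 1/3.
The weights sum to 14/27.
So P(the cheque in envelope 3 | the presenter opened envelope 2) = (1/3) / (14/27) = 9/14.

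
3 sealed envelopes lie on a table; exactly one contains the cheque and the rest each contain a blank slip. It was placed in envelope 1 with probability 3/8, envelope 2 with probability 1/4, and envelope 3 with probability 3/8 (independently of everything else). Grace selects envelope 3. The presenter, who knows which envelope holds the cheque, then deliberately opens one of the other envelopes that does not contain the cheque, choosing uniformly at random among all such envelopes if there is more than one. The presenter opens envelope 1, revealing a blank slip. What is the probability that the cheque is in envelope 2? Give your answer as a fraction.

4/7

Condition on the true location of the cheque.
If it is in envelope 1 (prior 3/8): the presenter opened envelope 1, so this case is ruled out; weight (3/8)·0 = 0.
If it is in envelope 2 (prior 1/4): the presenter has no choice, probability 1; weight (1/4)·1 = 1/4.
If it is in envelope 3 (prior 3/8): the presenter has 2 equally likely choices, so probability 1/2; weight (3/8)·(1/2) = 3/16.
The weights sum to 7/16.
So P(the cheque in envelope 2 | the presenter opened envelope 1) = (1/4) / (7/16) = 4/7.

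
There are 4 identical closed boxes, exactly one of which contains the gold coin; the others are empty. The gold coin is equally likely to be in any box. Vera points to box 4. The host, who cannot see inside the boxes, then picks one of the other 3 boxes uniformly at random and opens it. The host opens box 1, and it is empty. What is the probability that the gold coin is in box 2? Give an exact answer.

1/3

Apply Bayes' rule, conditioning on where the gold coin actually is.
If it is in box 1 (prior 1/4): the host opened box 1, so this case is ruled out; weight (1/4)·0 = 0.
If it is in any of boxes 2, 3, and 4 (prior 1/4 each): the host picks box 1 with probability 1/3 regardless, and it is not the prize; weight (1/4)·(1/3) = 1/12 each.
The weights sum to 1/4.
So P(the gold coin in box 2 | the host opened box 1) = (1/12) / (1/4) = 1/3.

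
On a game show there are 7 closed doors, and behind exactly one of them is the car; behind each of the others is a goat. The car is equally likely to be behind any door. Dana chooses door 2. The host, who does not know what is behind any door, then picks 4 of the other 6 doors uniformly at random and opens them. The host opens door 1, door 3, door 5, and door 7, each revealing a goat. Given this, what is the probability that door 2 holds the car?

Because the host chose which doors to open without knowing where the car is, the choice is independent of the prize location. Learning that none of the 4 opened doors holds the car simply rules out those 4 locations and leaves the remaining 3 doors still equally likely by symmetry.
So P(the car behind door 2) = 1/3.

1/3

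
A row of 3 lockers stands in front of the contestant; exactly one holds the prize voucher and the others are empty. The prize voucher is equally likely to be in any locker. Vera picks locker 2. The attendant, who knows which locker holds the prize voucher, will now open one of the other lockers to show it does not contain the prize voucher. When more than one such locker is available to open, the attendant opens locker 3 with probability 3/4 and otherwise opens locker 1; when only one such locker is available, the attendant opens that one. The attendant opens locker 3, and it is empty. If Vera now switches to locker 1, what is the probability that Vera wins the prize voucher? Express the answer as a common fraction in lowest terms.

Consider each possible location of the prize voucher in turn.
If it is in locker 1 (prior 1/3): only locker 3 is available, probability 1; weight (1/3)·1 = 1/3.
If it is in locker 2 (prior 1/3): locker 3 is available, opened with probability 3/4; weight (1/3)·(3/4) = 1/4.
If it is in locker 3 (prior 1/3): the attendant opened locker 3, so this case is ruled out; weight (1/3)·0 = 0.
The weights sum to 7/12.
So P(the prize voucher in locker 1 | the attendant opened locker 3) = (1/3) / (7/12) = 4/7.

4/7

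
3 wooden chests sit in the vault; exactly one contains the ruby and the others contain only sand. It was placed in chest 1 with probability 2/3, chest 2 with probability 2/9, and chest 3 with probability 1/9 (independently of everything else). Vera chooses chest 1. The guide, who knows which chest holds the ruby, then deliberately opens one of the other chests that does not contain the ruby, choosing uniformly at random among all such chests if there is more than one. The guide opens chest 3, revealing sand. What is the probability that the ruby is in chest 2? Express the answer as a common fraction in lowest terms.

Apply Bayes' rule, conditioning on where the ruby actually is.
If it is in chest 1 (prior 2/3): the guide has 2 equally likely choices, so probability 1/2; weight (2/3)·(1/2) = 1/3.
If it is in chest 2 (prior 2/9): the guide has no choice, probability 1; weight (2/9)·1 = 2/9.
If it is in chest 3 (prior 1/9): the guide opened chest 3, so this case is ruled out; weight (1/9)·0 = 0.
The weights sum to 5/9.
So P(the ruby in chest 2 | the guide opened chest 3) = (2/9) / (5/9) = 2/5.

2/5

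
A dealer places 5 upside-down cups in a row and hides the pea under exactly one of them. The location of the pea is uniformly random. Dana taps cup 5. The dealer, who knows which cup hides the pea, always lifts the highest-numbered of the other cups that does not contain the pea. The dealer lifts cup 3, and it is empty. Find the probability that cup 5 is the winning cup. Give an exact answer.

Apply Bayes' rule, conditioning on where the pea actually is.
If it is under any of cups 1, 2, and 5 (prior 1/5 each): the dealer would have opened cup 4 instead, probability 0; weight (1/5)·0 = 0 each.
If it is under cup 3 (prior 1/5): the dealer opened cup 3, so this case is ruled out; weight (1/5)·0 = 0.
If it is under cup 4 (prior 1/5): cup 3 is the highest-numbered option available, probability 1; weight (1/5)·1 = 1/5.
The weights sum to 1/5.
So P(the pea under cup 5 | the dealer opened cup 3) = 0 / (1/5) = 0.

0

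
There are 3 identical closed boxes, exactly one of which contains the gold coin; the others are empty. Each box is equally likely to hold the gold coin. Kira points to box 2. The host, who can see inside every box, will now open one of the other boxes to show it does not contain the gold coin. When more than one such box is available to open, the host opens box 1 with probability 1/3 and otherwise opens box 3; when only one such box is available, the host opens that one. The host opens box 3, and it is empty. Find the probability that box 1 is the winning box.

3/5

Apply Bayes' rule, conditioning on where the gold coin actually is.
If it is in box 1 (prior 1/3): only box 3 is available, probability 1; weight (1/3)·1 = 1/3.
If it is in box 2 (prior 1/3): box 1 is available but not opened, probability 2/3; weight (1/3)·(2/3) = 2/9.
If it is in box 3 (prior 1/3): the host opened box 3, so this case is ruled out; weight (1/3)·0 = 0.
The weights sum to 5/9.
So P(the gold coin in box 1 | the host opened box 3) = (1/3) / (5/9) = 3/5.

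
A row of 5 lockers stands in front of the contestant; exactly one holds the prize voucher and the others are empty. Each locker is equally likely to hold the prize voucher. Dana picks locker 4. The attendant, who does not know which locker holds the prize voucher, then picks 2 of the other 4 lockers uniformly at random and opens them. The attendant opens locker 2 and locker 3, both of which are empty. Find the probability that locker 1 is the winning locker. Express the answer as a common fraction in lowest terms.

1/3

Consider each possible location of the prize voucher in turn.
If it is in any of lockers 1, 4, and 5 (prior 1/5 each): the attendant picks exactly this set with probability 1/6 regardless, and none is the prize; weight (1/5)·(1/6) = 1/30 each.
If it is in either of lockers 2 and 3 (prior 1/5 each): that locker was opened and seen not to hold the prize — ruled out; weight (1/5)·0 = 0 each.
The weights sum to 1/10.
So P(the prize voucher in locker 1 | the attendant opened locker 2 and locker 3) = (1/30) / (1/10) = 1/3.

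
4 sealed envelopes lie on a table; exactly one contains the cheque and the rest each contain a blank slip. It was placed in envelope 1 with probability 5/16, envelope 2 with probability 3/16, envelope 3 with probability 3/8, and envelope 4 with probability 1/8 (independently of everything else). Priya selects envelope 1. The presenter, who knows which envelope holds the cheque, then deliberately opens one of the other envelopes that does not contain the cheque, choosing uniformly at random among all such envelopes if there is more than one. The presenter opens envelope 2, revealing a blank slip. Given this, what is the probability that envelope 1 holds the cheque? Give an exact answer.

Apply Bayes' rule, conditioning on where the cheque actually is.
If it is in envelope 1 (prior 5/16): the presenter has 3 equally likely choices, so probability 1/3; weight (5/16)·(1/3) = 5/48.
If it is in envelope 2 (prior 3/16): the presenter opened envelope 2, so this case is ruled out; weight (3/16)·0 = 0.
If it is in envelope 3 (prior 3/8): the presenter has 2 equally likely choices, so probability 1/2; weight (3/8)·(1/2) = 3/16.
If it is in envelope 4 (prior 1/8): the presenter has 2 equally likely choices, so probability 1/2; weight (1/8)·(1/2) = 1/16.
The weights sum to 17/48.
So P(the cheque in envelope 1 | the presenter opened envelope 2) = (5/48) / (17/48) = 5/17.

5/17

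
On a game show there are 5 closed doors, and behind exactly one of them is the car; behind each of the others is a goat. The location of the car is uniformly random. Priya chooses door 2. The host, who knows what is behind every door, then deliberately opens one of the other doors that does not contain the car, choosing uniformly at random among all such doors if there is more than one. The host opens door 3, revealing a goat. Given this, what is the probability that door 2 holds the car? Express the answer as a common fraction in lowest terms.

Condition on the true location of the car.
If it is behind any of doors 1, 4, and 5 (prior 1/5 each): the host has 3 equally likely choices, so probability 1/3; weight (1/5)·(1/3) = 1/15 each.
If it is behind door 2 (prior 1/5): the host has 4 equally likely choices, so probability 1/4; weight (1/5)·(1/4) = 1/20.
If it is behind door 3 (prior 1/5): the host opened door 3, so this case is ruled out; weight (1/5)·0 = 0.
The weights sum to 1/4.
So P(the car behind door 2 | the host opened door 3) = (1/20) / (1/4) = 1/5.

1/5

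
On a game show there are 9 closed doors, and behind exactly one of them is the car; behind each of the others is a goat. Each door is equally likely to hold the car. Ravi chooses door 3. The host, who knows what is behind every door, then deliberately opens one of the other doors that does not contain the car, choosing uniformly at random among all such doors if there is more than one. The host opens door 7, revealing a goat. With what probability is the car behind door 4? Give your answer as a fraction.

8/63

Consider each possible location of the car in turn.
If it is behind any of doors 1, 2, 4, 5, 6, 8, and 9 (prior 1/9 each): the host has 7 equally likely choices, so probability 1/7; weight (1/9)·(1/7) = 1/63 each.
If it is behind door 3 (prior 1/9): the host has 8 equally likely choices, so probability 1/8; weight (1/9)·(1/8) = 1/72.
If it is behind door 7 (prior 1/9): the host opened door 7, so this case is ruled out; weight (1/9)·0 = 0.
The weights sum to 1/8.
So P(the car behind door 4 | the host opened door 7) = (1/63) / (1/8) = 8/63.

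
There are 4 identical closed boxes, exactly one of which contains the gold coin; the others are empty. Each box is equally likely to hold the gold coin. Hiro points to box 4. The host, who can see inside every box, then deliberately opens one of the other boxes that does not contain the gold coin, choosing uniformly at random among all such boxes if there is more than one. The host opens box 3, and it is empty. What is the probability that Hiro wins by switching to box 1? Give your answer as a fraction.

Condition on the true location of the gold coin.
If it is in either of boxes 1 and 2 (prior 1/4 each): the host has 2 equally likely choices, so probability 1/2; weight (1/4)·(1/2) = 1/8 each.
If it is in box 3 (prior 1/4): the host opened box 3, so this case is ruled out; weight (1/4)·0 = 0.
If it is in box 4 (prior 1/4): the host has 3 equally likely choices, so probability 1/3; weight (1/4)·(1/3) = 1/12.
The weights sum to 1/3.
So P(the gold coin in box 1 | the host opened box 3) = (1/8) / (1/3) = 3/8.

3/8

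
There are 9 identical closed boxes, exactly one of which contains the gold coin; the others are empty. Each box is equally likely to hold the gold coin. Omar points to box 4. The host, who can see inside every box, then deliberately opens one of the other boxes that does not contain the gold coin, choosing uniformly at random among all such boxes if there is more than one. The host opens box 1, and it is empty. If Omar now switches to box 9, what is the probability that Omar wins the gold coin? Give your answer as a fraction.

Consider each possible location of the gold coin in turn.
If it is in box 1 (prior 1/9): the host opened box 1, so this case is ruled out; weight (1/9)·0 = 0.
If it is in any of boxes 2, 3, 5, 6, 7, 8, and 9 (prior 1/9 each): the host has 7 equally likely choices, so probability 1/7; weight (1/9)·(1/7) = 1/63 each.
If it is in box 4 (prior 1/9): the host has 8 equally likely choices, so probability 1/8; weight (1/9)·(1/8) = 1/72.
The weights sum to 1/8.
So P(the gold coin in box 9 | the host opened box 1) = (1/63) / (1/8) = 8/63.

8/63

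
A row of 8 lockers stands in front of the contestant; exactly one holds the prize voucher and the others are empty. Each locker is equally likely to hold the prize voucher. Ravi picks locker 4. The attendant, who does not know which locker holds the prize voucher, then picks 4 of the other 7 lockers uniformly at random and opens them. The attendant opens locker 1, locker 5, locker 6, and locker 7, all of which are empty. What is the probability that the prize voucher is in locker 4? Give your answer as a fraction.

1/4

Because the attendant chose which lockers to open without knowing where the prize voucher is, the choice is independent of the prize location. Learning that none of the 4 opened lockers holds the prize voucher simply rules out those 4 locations and leaves the remaining 4 lockers still equally likely by symmetry.
So P(the prize voucher in locker 4) = 1/4.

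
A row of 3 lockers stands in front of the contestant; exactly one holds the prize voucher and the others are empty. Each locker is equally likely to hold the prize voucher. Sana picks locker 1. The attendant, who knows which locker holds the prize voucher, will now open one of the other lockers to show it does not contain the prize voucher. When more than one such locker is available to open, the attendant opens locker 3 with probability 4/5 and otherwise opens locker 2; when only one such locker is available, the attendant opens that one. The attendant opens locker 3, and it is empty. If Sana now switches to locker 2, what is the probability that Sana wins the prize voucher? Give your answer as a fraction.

5/9

Consider each possible location of the prize voucher in turn.
If it is in locker 1 (prior 1/3): locker 3 is available, opened with probability 4/5; weight (1/3)·(4/5) = 4/15.
If it is in locker 2 (prior 1/3): only locker 3 is available, probability 1; weight (1/3)·1 = 1/3.
If it is in locker 3 (prior 1/3): the attendant opened locker 3, so this case is ruled out; weight (1/3)·0 = 0.
The weights sum to 3/5.
So P(the prize voucher in locker 2 | the attendant opened locker 3) = (1/3) / (3/5) = 5/9.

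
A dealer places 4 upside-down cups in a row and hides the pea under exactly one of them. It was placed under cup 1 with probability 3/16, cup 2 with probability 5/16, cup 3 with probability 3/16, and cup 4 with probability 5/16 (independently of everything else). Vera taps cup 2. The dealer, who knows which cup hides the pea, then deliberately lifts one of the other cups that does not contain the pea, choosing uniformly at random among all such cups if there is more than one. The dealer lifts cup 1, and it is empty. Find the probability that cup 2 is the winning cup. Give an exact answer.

5/17

Condition on the true location of the pea.
If it is under cup 1 (prior 3/16): the dealer opened cup 1, so this case is ruled out; weight (3/16)·0 = 0.
If it is under cup 2 (prior 5/16): the dealer has 3 equally likely choices, so probability 1/3; weight (5/16)·(1/3) = 5/48.
If it is under cup 3 (prior 3/16): the dealer has 2 equally likely choices, so probability 1/2; weight (3/16)·(1/2) = 3/32.
If it is under cup 4 (prior 5/16): the dealer has 2 equally likely choices, so probability 1/2; weight (5/16)·(1/2) = 5/32.
The weights sum to 17/48.
So P(the pea under cup 2 | the dealer opened cup 1) = (5/48) / (17/48) = 5/17.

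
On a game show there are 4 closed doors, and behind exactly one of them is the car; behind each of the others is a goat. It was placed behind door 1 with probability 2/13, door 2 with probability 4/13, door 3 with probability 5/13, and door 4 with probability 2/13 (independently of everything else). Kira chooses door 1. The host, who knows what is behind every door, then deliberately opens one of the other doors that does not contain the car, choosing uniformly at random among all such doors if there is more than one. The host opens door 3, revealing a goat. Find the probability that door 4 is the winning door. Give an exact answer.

Consider each possible location of the car in turn.
If it is behind door 1 (prior 2/13): the host has 3 equally likely choices, so probability 1/3; weight (2/13)·(1/3) = 2/39.
If it is behind door 2 (prior 4/13): the host has 2 equally likely choices, so probability 1/2; weight (4/13)·(1/2) = 2/13.
If it is behind door 3 (prior 5/13): the host opened door 3, so this case is ruled out; weight (5/13)·0 = 0.
If it is behind door 4 (prior 2/13): the host has 2 equally likely choices, so probability 1/2; weight (2/13)·(1/2) = 1/13.
The weights sum to 11/39.
So P(the car behind door 4 | the host opened door 3) = (1/13) / (11/39) = 3/11.

3/11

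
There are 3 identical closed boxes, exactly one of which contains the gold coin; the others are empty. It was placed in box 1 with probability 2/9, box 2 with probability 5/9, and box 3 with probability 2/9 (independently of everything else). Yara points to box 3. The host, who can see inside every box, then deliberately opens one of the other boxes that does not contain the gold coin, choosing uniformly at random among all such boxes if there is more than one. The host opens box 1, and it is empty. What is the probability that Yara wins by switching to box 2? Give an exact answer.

5/6

Consider each possible location of the gold coin in turn.
If it is in box 1 (prior 2/9): the host opened box 1, so this case is ruled out; weight (2/9)·0 = 0.
If it is in box 2 (prior 5/9): the host has no choice, probability 1; weight (5/9)·1 = 5/9.
If it is in box 3 (prior 2/9): the host has 2 equally likely choices, so probability 1/2; weight (2/9)·(1/2) = 1/9.
The weights sum to 2/3.
So P(the gold coin in box 2 | the host opened box 1) = (5/9) / (2/3) = 5/6.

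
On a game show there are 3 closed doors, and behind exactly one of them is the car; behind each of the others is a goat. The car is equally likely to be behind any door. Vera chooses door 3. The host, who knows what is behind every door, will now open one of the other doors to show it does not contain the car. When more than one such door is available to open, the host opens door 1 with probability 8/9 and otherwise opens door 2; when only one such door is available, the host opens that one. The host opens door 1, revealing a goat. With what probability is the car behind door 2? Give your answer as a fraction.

Consider each possible location of the car in turn.
If it is behind door 1 (prior 1/3): the host opened door 1, so this case is ruled out; weight (1/3)·0 = 0.
If it is behind door 2 (prior 1/3): only door 1 is available, probability 1; weight (1/3)·1 = 1/3.
If it is behind door 3 (prior 1/3): door 1 is available, opened with probability 8/9; weight (1/3)·(8/9) = 8/27.
The weights sum to 17/27.
So P(the car behind door 2 | the host opened door 1) = (1/3) / (17/27) = 9/17.

9/17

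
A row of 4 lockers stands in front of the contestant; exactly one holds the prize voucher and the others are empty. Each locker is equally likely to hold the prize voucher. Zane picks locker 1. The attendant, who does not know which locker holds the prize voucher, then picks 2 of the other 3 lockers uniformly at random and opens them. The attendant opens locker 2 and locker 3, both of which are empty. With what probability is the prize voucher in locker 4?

1/2

Condition on the true location of the prize voucher.
If it is in either of lockers 1 and 4 (prior 1/4 each): the attendant picks exactly this set with probability 1/3 regardless, and none is the prize; weight (1/4)·(1/3) = 1/12 each.
If it is in either of lockers 2 and 3 (prior 1/4 each): that locker was opened and seen not to hold the prize — ruled out; weight (1/4)·0 = 0 each.
The weights sum to 1/6.
So P(the prize voucher in locker 4 | the attendant opened locker 2 and locker 3) = (1/12) / (1/6) = 1/2.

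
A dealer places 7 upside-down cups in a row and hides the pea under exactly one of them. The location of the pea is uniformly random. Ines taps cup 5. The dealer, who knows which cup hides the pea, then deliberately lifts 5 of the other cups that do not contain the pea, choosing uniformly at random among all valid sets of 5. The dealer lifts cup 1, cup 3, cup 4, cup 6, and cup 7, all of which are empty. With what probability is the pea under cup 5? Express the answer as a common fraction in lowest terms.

1/7

Consider each possible location of the pea in turn.
If it is under any of cups 1, 3, 4, 6, and 7 (prior 1/7 each): that cup was opened and seen not to hold the prize — ruled out; weight (1/7)·0 = 0 each.
If it is under cup 2 (prior 1/7): the dealer has no choice, probability 1; weight (1/7)·1 = 1/7.
If it is under cup 5 (prior 1/7): the dealer has 6 equally likely choices, so probability 1/6; weight (1/7)·(1/6) = 1/42.
The weights sum to 1/6.
So P(the pea under cup 5 | the dealer opened cup 1, cup 3, cup 4, cup 6, and cup 7) = (1/42) / (1/6) = 1/7.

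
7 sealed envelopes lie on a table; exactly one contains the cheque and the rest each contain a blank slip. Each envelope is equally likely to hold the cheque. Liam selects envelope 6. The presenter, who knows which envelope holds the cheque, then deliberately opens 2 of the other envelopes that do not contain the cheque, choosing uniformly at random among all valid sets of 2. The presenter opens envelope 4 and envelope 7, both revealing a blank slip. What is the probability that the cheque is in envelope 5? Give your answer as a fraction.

3/14

Condition on the true location of the cheque.
If it is in any of envelopes 1, 2, 3, and 5 (prior 1/7 each): the presenter has 10 equally likely choices, so probability 1/10; weight (1/7)·(1/10) = 1/70 each.
If it is in either of envelopes 4 and 7 (prior 1/7 each): that envelope was opened and seen not to hold the prize — ruled out; weight (1/7)·0 = 0 each.
If it is in envelope 6 (prior 1/7): the presenter has 15 equally likely choices, so probability 1/15; weight (1/7)·(1/15) = 1/105.
The weights sum to 1/15.
So P(the cheque in envelope 5 | the presenter opened envelope 4 and envelope 7) = (1/70) / (1/15) = 3/14.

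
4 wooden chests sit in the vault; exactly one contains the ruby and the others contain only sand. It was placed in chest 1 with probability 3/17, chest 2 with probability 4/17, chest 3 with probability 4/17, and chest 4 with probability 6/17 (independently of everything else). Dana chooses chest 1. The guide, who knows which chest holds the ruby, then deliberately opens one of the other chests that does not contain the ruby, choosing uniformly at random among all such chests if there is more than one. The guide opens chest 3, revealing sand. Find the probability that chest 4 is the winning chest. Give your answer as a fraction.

1/2

Condition on the true location of the ruby.
If it is in chest 1 (prior 3/17): the guide has 3 equally likely choices, so probability 1/3; weight (3/17)·(1/3) = 1/17.
If it is in chest 2 (prior 4/17): the guide has 2 equally likely choices, so probability 1/2; weight (4/17)·(1/2) = 2/17.
If it is in chest 3 (prior 4/17): the guide opened chest 3, so this case is ruled out; weight (4/17)·0 = 0.
If it is in chest 4 (prior 6/17): the guide has 2 equally likely choices, so probability 1/2; weight (6/17)·(1/2) = 3/17.
The weights sum to 6/17.
So P(the ruby in chest 4 | the guide opened chest 3) = (3/17) / (6/17) = 1/2.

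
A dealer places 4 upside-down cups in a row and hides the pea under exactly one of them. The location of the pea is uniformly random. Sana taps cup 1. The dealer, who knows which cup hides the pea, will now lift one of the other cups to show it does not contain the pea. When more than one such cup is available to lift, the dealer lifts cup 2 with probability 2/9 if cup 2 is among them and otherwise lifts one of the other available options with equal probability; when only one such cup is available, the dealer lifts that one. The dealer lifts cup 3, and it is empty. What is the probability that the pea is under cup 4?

7/15

Apply Bayes' rule, conditioning on where the pea actually is.
If it is under cup 1 (prior 1/4): cup 2 is available but not opened; cup 3 gets probability (1 − 2/9)/2 = 7/18; weight (1/4)·(7/18) = 7/72.
If it is under cup 2 (prior 1/4): cup 2 holds the prize so is unavailable; the dealer chooses uniformly among the 2 others, probability 1/2; weight (1/4)·(1/2) = 1/8.
If it is under cup 3 (prior 1/4): the dealer opened cup 3, so this case is ruled out; weight (1/4)·0 = 0.
If it is under cup 4 (prior 1/4): cup 2 is available but not opened, probability 7/9; weight (1/4)·(7/9) = 7/36.
The weights sum to 5/12.
So P(the pea under cup 4 | the dealer opened cup 3) = (7/36) / (5/12) = 7/15.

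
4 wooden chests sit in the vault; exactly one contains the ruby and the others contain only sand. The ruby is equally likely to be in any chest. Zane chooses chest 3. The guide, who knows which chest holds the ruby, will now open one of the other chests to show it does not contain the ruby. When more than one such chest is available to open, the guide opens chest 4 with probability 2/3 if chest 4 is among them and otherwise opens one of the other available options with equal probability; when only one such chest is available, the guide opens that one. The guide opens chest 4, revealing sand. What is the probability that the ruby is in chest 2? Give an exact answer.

1/3

Consider each possible location of the ruby in turn.
If it is in any of chests 1, 2, and 3 (prior 1/4 each): chest 4 is available, opened with probability 2/3; weight (1/4)·(2/3) = 1/6 each.
If it is in chest 4 (prior 1/4): the guide opened chest 4, so this case is ruled out; weight (1/4)·0 = 0.
The weights sum to 1/2.
So P(the ruby in chest 2 | the guide opened chest 4) = (1/6) / (1/2) = 1/3.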